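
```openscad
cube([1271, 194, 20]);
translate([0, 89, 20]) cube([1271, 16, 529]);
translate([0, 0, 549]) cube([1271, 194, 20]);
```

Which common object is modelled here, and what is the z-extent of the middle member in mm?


An I-beam. The web height is 529 mm.

Two wide flanges with a thin centred web — an I-beam. Overall 569 mm minus two 20 mm flanges gives a web of 569 − 2·20 = 529 mm.


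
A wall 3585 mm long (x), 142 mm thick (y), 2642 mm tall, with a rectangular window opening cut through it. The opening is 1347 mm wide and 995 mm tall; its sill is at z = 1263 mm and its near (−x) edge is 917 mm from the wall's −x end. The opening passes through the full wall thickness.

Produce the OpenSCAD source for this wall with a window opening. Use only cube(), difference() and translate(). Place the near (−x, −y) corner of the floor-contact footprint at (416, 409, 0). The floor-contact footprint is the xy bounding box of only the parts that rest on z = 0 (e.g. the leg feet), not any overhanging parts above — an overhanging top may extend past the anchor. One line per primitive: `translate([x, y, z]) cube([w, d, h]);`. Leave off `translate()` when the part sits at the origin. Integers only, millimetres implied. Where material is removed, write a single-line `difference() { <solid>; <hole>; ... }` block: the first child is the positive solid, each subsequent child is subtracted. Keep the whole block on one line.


difference() { translate([416, 409, 0]) cube([3585, 142, 2642]); translate([1333, 409, 1263]) cube([1347, 142, 995]); }


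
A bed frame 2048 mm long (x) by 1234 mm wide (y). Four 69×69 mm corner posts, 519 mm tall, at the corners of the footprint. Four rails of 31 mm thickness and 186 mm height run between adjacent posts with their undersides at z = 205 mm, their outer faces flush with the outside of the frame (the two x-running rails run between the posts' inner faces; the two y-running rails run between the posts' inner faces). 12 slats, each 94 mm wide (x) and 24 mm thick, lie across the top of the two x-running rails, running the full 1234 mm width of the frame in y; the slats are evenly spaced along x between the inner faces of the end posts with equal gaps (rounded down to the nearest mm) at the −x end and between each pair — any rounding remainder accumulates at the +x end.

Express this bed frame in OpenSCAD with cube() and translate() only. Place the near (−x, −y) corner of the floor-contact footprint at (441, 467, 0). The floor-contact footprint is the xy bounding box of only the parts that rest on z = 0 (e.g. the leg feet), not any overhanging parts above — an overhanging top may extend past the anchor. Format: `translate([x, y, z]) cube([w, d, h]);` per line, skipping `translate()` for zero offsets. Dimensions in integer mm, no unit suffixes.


// slat z = rail_z + rail_h = 205 + 186 = 391
// slat gap = ⌊(1910 − 12·94) / 13⌋ = 60
translate([441, 467, 0]) cube([69, 69, 519]);
translate([441, 1632, 0]) cube([69, 69, 519]);
translate([2420, 467, 0]) cube([69, 69, 519]);
translate([2420, 1632, 0]) cube([69, 69, 519]);
translate([510, 467, 205]) cube([1910, 31, 186]);
translate([510, 1670, 205]) cube([1910, 31, 186]);
translate([441, 536, 205]) cube([31, 1096, 186]);
translate([2458, 536, 205]) cube([31, 1096, 186]);
translate([570, 467, 391]) cube([94, 1234, 24]);
translate([724, 467, 391]) cube([94, 1234, 24]);
translate([878, 467, 391]) cube([94, 1234, 24]);
translate([1032, 467, 391]) cube([94, 1234, 24]);
translate([1186, 467, 391]) cube([94, 1234, 24]);
translate([1340, 467, 391]) cube([94, 1234, 24]);
translate([1494, 467, 391]) cube([94, 1234, 24]);
translate([1648, 467, 391]) cube([94, 1234, 24]);
translate([1802, 467, 391]) cube([94, 1234, 24]);
translate([1956, 467, 391]) cube([94, 1234, 24]);
translate([2110, 467, 391]) cube([94, 1234, 24]);
translate([2264, 467, 391]) cube([94, 1234, 24]);


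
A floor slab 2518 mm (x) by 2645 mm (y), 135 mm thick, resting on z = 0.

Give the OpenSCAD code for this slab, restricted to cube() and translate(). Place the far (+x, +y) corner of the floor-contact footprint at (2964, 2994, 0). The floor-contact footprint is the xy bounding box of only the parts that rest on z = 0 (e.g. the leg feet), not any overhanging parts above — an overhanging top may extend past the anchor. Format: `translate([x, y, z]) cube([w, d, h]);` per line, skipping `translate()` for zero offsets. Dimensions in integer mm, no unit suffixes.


translate([446, 349, 0]) cube([2518, 2645, 135]);


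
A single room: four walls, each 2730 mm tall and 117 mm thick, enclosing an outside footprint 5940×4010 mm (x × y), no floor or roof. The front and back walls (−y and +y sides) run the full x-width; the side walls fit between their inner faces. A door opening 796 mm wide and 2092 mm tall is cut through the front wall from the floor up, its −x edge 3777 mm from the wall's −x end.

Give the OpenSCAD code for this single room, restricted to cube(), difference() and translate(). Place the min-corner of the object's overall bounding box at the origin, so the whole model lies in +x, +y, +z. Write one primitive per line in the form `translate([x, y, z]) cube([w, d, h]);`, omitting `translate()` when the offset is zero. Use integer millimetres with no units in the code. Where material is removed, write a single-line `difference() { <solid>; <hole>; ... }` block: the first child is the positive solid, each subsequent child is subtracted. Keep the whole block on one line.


difference() { cube([5940, 117, 2730]); translate([3777, 0, 0]) cube([796, 117, 2092]); }
translate([0, 3893, 0]) cube([5940, 117, 2730]);
translate([0, 117, 0]) cube([117, 3776, 2730]);
translate([5823, 117, 0]) cube([117, 3776, 2730]);


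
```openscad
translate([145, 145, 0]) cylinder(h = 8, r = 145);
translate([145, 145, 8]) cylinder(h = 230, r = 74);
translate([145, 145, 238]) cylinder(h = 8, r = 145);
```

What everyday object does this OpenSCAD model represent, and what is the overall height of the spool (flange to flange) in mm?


A spool. The overall height is 246 mm.

Three coaxial cylinders, large–small–large — a spool. Two 8 mm flanges and a 230 mm core give 8 + 230 + 8 = 246 mm.


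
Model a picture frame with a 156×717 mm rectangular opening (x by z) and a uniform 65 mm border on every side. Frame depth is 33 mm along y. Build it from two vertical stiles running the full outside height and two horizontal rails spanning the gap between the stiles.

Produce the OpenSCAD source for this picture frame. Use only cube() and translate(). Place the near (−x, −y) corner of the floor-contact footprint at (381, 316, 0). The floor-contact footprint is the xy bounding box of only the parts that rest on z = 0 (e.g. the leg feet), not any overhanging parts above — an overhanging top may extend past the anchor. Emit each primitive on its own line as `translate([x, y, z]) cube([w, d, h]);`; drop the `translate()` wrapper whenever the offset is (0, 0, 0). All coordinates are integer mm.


translate([381, 316, 0]) cube([65, 33, 847]);
translate([602, 316, 0]) cube([65, 33, 847]);
translate([446, 316, 0]) cube([156, 33, 65]);
translate([446, 316, 782]) cube([156, 33, 65]);


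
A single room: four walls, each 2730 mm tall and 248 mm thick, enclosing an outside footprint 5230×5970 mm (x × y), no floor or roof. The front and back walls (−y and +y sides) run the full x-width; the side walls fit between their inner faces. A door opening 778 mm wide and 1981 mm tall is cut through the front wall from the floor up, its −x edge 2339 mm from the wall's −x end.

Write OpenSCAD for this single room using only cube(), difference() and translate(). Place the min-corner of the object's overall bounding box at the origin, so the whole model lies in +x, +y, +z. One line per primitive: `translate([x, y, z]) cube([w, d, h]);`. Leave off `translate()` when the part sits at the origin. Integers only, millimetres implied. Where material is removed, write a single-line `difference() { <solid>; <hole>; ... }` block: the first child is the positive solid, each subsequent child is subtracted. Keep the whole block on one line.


difference() { cube([5230, 248, 2730]); translate([2339, 0, 0]) cube([778, 248, 1981]); }
translate([0, 5722, 0]) cube([5230, 248, 2730]);
translate([0, 248, 0]) cube([248, 5474, 2730]);
translate([4982, 248, 0]) cube([248, 5474, 2730]);


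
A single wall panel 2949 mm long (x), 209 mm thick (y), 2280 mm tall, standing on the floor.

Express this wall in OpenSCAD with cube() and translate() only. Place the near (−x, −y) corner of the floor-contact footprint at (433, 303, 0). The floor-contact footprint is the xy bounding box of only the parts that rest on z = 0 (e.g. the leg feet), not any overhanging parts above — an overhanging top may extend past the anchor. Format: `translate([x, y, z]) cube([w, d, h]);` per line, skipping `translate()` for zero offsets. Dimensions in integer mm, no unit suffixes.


translate([433, 303, 0]) cube([2949, 209, 2280]);


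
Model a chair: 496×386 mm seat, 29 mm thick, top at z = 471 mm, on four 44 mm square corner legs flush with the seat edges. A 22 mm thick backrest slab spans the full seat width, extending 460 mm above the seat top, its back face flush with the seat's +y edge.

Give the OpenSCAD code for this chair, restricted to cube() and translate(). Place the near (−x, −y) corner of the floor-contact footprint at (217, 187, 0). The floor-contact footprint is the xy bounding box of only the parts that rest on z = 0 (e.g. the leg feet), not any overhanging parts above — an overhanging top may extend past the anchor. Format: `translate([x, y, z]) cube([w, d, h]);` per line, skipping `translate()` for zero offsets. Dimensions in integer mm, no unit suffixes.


// leg_h = 471 - 29 = 442
translate([217, 187, 442]) cube([496, 386, 29]);
translate([217, 187, 0]) cube([44, 44, 442]);
translate([669, 187, 0]) cube([44, 44, 442]);
translate([217, 529, 0]) cube([44, 44, 442]);
translate([669, 529, 0]) cube([44, 44, 442]);
translate([217, 551, 471]) cube([496, 22, 460]);


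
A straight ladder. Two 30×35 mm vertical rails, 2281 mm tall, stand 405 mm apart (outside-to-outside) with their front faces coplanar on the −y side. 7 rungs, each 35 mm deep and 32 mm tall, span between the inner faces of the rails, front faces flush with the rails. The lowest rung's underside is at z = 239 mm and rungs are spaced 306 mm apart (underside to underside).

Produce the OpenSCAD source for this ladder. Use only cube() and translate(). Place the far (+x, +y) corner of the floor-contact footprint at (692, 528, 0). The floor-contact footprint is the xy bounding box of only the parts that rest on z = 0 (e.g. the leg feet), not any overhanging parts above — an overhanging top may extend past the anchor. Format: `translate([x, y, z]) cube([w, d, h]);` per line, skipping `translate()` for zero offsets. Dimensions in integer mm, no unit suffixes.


// rung span = 405 - 2*30 = 345
// rung[k] z = 239 + k*306
translate([287, 493, 0]) cube([30, 35, 2281]);
translate([662, 493, 0]) cube([30, 35, 2281]);
translate([317, 493, 239]) cube([345, 35, 32]);
translate([317, 493, 545]) cube([345, 35, 32]);
translate([317, 493, 851]) cube([345, 35, 32]);
translate([317, 493, 1157]) cube([345, 35, 32]);
translate([317, 493, 1463]) cube([345, 35, 32]);
translate([317, 493, 1769]) cube([345, 35, 32]);
translate([317, 493, 2075]) cube([345, 35, 32]);


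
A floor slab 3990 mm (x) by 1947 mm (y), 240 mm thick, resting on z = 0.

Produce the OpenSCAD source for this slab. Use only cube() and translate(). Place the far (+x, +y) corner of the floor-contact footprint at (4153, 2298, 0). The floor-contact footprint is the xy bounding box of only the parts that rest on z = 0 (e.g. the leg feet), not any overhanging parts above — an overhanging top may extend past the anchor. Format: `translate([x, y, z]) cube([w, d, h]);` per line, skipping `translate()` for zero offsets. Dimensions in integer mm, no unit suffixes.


translate([163, 351, 0]) cube([3990, 1947, 240]);


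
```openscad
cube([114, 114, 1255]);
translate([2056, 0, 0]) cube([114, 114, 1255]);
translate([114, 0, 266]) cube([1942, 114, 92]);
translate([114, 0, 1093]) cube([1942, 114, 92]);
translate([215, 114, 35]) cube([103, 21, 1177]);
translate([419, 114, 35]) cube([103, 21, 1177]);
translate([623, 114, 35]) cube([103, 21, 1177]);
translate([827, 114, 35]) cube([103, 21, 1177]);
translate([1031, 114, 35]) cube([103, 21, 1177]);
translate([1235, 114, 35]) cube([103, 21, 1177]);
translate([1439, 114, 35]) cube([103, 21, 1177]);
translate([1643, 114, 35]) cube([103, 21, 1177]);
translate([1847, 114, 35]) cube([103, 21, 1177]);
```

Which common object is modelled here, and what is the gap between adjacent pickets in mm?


A fence section. The picket gap is 101 mm.

Two posts, two rails, 9 pickets — a fence section. Span 1942 mm holds 9 pickets of 103 mm with 10 equal gaps: ⌊(1942 − 9·103) / 10⌋ = 101 mm.


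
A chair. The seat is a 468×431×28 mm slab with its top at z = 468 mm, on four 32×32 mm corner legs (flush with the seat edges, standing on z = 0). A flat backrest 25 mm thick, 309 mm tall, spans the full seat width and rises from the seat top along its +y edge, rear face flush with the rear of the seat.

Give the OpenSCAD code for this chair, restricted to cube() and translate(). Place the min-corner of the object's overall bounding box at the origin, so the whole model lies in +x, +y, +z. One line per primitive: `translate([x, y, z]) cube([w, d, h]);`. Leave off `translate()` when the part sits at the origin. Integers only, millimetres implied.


// leg_h = 468 - 28 = 440
translate([0, 0, 440]) cube([468, 431, 28]);
cube([32, 32, 440]);
translate([436, 0, 0]) cube([32, 32, 440]);
translate([0, 399, 0]) cube([32, 32, 440]);
translate([436, 399, 0]) cube([32, 32, 440]);
translate([0, 406, 468]) cube([468, 25, 309]);


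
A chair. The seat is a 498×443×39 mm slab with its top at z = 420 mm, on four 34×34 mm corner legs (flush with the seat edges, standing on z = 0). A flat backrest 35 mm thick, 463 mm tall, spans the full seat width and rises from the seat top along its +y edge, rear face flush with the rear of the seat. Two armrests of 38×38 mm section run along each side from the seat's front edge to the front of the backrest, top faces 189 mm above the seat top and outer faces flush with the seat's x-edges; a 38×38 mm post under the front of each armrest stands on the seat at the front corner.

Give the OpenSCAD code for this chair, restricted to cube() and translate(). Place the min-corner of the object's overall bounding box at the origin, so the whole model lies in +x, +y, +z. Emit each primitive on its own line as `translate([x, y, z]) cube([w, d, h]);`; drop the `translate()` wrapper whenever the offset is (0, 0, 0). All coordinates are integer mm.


translate([0, 0, 381]) cube([498, 443, 39]);
cube([34, 34, 381]);
translate([464, 0, 0]) cube([34, 34, 381]);
translate([0, 409, 0]) cube([34, 34, 381]);
translate([464, 409, 0]) cube([34, 34, 381]);
translate([0, 408, 420]) cube([498, 35, 463]);
translate([0, 0, 571]) cube([38, 408, 38]);
translate([460, 0, 571]) cube([38, 408, 38]);
translate([0, 0, 420]) cube([38, 38, 151]);
translate([460, 0, 420]) cube([38, 38, 151]);


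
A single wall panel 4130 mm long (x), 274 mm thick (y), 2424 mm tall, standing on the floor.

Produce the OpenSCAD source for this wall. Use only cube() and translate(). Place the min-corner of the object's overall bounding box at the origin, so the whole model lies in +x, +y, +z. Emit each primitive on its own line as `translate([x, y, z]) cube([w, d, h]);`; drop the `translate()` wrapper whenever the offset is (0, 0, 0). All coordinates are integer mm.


cube([4130, 274, 2424]);


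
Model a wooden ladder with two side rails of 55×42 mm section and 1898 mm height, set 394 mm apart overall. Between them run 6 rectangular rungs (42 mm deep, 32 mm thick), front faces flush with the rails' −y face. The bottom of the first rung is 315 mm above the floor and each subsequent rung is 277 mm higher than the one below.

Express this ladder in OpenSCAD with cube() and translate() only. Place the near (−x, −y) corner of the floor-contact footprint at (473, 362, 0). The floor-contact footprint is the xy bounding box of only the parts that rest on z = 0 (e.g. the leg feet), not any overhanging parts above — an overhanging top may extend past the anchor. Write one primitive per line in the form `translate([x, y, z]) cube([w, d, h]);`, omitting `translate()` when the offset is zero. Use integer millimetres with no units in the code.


translate([473, 362, 0]) cube([55, 42, 1898]);
translate([812, 362, 0]) cube([55, 42, 1898]);
translate([528, 362, 315]) cube([284, 42, 32]);
translate([528, 362, 592]) cube([284, 42, 32]);
translate([528, 362, 869]) cube([284, 42, 32]);
translate([528, 362, 1146]) cube([284, 42, 32]);
translate([528, 362, 1423]) cube([284, 42, 32]);
translate([528, 362, 1700]) cube([284, 42, 32]);


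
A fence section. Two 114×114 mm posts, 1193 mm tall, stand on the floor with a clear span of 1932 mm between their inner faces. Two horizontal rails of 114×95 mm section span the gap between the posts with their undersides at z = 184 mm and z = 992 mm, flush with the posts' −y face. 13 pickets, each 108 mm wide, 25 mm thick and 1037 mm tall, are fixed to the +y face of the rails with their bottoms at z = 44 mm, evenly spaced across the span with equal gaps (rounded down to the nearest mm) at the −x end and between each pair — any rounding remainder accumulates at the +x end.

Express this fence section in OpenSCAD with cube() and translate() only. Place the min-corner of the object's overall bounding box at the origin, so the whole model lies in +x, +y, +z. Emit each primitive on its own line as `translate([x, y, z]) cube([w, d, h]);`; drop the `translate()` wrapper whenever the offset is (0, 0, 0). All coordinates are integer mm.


cube([114, 114, 1193]);
translate([2046, 0, 0]) cube([114, 114, 1193]);
translate([114, 0, 184]) cube([1932, 114, 95]);
translate([114, 0, 992]) cube([1932, 114, 95]);
translate([151, 114, 44]) cube([108, 25, 1037]);
translate([296, 114, 44]) cube([108, 25, 1037]);
translate([441, 114, 44]) cube([108, 25, 1037]);
translate([586, 114, 44]) cube([108, 25, 1037]);
translate([731, 114, 44]) cube([108, 25, 1037]);
translate([876, 114, 44]) cube([108, 25, 1037]);
translate([1021, 114, 44]) cube([108, 25, 1037]);
translate([1166, 114, 44]) cube([108, 25, 1037]);
translate([1311, 114, 44]) cube([108, 25, 1037]);
translate([1456, 114, 44]) cube([108, 25, 1037]);
translate([1601, 114, 44]) cube([108, 25, 1037]);
translate([1746, 114, 44]) cube([108, 25, 1037]);
translate([1891, 114, 44]) cube([108, 25, 1037]);


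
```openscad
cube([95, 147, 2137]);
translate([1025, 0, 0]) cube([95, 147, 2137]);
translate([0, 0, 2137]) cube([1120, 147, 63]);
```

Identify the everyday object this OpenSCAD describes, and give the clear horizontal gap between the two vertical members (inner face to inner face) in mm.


A door frame. The clear opening width is 930 mm.

Two 2137 mm tall posts with a header on top — a door frame. The left jamb is 95 mm wide at x = 0; the right jamb starts at x = 1025. The clear opening is 1025 − 95 = 930 mm.


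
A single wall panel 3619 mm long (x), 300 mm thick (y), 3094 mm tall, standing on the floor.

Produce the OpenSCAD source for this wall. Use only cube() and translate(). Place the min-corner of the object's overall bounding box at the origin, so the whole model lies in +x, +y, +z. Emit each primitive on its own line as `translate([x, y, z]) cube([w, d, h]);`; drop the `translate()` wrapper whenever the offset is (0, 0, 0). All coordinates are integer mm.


cube([3619, 300, 3094]);


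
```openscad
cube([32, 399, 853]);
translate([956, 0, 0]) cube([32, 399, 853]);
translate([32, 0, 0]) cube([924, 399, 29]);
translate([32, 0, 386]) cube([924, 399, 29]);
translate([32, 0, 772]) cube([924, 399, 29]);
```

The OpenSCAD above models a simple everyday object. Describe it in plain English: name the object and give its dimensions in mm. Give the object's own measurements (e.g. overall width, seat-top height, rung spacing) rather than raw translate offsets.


An open bookshelf. Two side panels, each 32 mm thick, 399 mm deep and 853 mm tall, stand 988 mm apart (outside-to-outside). Between them sit 3 shelves, each 29 mm thick and 399 mm deep, spanning the full gap between the sides. The bottom shelf rests on the floor (its underside at z = 0) and the clear gap between one shelf's top and the next shelf's underside is 357 mm.


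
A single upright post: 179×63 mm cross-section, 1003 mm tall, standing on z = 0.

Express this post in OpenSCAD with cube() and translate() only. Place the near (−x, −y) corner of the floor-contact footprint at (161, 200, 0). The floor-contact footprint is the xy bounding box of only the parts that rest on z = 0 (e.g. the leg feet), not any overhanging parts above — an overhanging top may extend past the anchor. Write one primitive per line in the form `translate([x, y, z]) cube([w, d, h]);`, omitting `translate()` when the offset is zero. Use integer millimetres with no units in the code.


translate([161, 200, 0]) cube([179, 63, 1003]);


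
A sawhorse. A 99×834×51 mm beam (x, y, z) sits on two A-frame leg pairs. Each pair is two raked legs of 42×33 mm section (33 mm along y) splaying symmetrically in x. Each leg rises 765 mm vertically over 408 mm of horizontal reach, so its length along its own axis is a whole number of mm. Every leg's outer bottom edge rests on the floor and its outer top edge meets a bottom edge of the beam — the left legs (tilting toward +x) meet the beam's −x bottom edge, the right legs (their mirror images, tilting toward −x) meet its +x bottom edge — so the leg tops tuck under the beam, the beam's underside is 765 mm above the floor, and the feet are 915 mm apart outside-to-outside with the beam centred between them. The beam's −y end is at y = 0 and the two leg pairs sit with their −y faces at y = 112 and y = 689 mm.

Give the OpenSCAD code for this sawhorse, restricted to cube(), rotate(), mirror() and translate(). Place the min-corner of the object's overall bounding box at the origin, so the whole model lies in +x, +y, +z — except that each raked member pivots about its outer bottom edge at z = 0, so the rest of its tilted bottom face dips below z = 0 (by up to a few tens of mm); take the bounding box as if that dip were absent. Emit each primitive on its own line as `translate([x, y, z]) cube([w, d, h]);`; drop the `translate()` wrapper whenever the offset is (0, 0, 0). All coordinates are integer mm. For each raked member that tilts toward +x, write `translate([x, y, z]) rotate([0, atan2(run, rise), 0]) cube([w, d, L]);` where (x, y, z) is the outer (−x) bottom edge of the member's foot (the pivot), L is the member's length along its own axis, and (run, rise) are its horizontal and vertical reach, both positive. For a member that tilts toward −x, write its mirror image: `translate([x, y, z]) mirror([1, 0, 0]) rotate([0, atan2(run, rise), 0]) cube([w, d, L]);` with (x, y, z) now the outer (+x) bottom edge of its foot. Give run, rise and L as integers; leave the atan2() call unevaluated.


translate([408, 0, 765]) cube([99, 834, 51]);
translate([0, 112, 0]) rotate([0, atan2(408, 765), 0]) cube([42, 33, 867]);
translate([915, 112, 0]) mirror([1, 0, 0]) rotate([0, atan2(408, 765), 0]) cube([42, 33, 867]);
translate([0, 689, 0]) rotate([0, atan2(408, 765), 0]) cube([42, 33, 867]);
translate([915, 689, 0]) mirror([1, 0, 0]) rotate([0, atan2(408, 765), 0]) cube([42, 33, 867]);


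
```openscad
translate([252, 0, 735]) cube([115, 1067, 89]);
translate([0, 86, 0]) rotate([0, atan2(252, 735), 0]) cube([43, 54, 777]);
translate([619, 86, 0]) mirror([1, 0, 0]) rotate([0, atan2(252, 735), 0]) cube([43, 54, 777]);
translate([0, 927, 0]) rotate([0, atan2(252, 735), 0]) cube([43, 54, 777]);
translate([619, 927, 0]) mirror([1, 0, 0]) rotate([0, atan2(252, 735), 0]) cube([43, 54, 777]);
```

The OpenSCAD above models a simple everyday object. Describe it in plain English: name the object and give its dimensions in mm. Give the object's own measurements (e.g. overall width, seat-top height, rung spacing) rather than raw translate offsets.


A sawhorse. A 115×1067×89 mm beam (x, y, z) sits on two A-frame leg pairs. Each pair is two raked legs of 43×54 mm section (54 mm along y) splaying symmetrically in x. Each leg rises 735 mm vertically over 252 mm of horizontal reach and is 777 mm long along its own axis. Every leg's outer bottom edge rests on the floor and its outer top edge meets a bottom edge of the beam — the left legs (tilting toward +x) meet the beam's −x bottom edge, the right legs (their mirror images, tilting toward −x) meet its +x bottom edge — so the leg tops tuck under the beam, the beam's underside is 735 mm above the floor, and the feet are 619 mm apart outside-to-outside with the beam centred between them. The two leg pairs are set in 86 mm from either end of the beam.


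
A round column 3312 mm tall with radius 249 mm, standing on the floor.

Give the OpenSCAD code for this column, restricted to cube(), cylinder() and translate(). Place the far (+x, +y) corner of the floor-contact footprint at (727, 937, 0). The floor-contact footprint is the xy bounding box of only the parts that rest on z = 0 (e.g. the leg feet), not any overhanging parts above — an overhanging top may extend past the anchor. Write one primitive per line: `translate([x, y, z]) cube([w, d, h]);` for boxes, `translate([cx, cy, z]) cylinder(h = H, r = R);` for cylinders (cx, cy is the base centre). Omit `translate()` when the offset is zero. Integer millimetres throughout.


translate([478, 688, 0]) cylinder(h = 3312, r = 249);


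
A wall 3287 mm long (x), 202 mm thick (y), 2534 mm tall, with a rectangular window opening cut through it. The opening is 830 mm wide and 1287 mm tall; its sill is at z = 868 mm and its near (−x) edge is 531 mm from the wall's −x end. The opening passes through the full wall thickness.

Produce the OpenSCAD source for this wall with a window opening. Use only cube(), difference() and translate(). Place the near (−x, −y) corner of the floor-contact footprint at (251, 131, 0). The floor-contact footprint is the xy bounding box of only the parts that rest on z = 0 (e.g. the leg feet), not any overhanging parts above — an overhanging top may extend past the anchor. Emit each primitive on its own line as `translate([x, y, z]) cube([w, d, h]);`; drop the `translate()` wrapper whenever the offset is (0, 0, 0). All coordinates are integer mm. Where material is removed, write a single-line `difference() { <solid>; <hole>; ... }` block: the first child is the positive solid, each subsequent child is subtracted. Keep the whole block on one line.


difference() { translate([251, 131, 0]) cube([3287, 202, 2534]); translate([782, 131, 868]) cube([830, 202, 1287]); }


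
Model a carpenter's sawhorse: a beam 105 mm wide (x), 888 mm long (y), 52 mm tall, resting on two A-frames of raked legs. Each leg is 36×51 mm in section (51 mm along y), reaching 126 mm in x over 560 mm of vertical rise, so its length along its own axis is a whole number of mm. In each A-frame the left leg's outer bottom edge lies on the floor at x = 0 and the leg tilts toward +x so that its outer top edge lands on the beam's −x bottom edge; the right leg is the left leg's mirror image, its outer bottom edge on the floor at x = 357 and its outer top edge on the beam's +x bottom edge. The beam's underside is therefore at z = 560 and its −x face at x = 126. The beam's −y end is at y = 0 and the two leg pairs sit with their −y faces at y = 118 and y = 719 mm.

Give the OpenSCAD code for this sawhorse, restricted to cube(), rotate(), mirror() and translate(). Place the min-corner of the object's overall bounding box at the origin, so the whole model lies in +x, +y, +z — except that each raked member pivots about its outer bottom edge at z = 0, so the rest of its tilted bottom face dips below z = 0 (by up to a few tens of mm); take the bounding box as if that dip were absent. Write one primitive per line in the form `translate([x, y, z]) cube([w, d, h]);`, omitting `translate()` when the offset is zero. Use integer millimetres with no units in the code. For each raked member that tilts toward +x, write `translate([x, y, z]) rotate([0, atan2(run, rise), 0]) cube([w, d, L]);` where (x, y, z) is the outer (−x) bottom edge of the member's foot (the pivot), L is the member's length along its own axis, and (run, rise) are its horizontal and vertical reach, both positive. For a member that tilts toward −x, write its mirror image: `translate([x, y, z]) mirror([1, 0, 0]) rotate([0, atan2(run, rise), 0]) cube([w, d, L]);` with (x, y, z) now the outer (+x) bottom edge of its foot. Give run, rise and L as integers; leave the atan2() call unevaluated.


translate([126, 0, 560]) cube([105, 888, 52]);
translate([0, 118, 0]) rotate([0, atan2(126, 560), 0]) cube([36, 51, 574]);
translate([357, 118, 0]) mirror([1, 0, 0]) rotate([0, atan2(126, 560), 0]) cube([36, 51, 574]);
translate([0, 719, 0]) rotate([0, atan2(126, 560), 0]) cube([36, 51, 574]);
translate([357, 719, 0]) mirror([1, 0, 0]) rotate([0, atan2(126, 560), 0]) cube([36, 51, 574]);


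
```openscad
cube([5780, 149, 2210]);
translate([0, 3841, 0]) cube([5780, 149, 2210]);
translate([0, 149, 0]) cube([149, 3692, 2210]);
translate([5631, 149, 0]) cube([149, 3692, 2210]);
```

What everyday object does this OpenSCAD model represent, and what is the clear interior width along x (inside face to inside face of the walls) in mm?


A house (or room) frame. The interior width is 5482 mm.

Four 2210 mm walls enclosing a rectangle with no floor or roof — a room or house frame. Outside width is 5780 mm and wall thickness is 149 mm, so the interior width is 5780 − 2 × 149 = 5482 mm.


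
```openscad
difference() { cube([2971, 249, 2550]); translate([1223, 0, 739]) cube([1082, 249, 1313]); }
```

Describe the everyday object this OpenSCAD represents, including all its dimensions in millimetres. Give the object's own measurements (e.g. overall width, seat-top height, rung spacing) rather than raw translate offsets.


A wall 2971 mm long (x), 249 mm thick (y), 2550 mm tall, with a rectangular window opening cut through it. The opening is 1082 mm wide and 1313 mm tall; its sill is at z = 739 mm and its near (−x) edge is 1223 mm from the wall's −x end. The opening passes through the full wall thickness.


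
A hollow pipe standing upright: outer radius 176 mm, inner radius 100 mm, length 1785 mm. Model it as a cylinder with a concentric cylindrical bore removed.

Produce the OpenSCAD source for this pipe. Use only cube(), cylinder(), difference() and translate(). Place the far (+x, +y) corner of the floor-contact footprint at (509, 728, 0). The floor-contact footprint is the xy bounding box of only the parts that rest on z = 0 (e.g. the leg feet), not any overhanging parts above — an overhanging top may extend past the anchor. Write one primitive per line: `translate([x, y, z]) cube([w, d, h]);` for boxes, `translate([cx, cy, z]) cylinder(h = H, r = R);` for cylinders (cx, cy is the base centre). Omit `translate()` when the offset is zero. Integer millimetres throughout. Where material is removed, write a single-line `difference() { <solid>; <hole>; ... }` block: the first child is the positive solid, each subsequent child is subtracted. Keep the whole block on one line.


difference() { translate([333, 552, 0]) cylinder(h = 1785, r = 176); translate([333, 552, 0]) cylinder(h = 1785, r = 100); }


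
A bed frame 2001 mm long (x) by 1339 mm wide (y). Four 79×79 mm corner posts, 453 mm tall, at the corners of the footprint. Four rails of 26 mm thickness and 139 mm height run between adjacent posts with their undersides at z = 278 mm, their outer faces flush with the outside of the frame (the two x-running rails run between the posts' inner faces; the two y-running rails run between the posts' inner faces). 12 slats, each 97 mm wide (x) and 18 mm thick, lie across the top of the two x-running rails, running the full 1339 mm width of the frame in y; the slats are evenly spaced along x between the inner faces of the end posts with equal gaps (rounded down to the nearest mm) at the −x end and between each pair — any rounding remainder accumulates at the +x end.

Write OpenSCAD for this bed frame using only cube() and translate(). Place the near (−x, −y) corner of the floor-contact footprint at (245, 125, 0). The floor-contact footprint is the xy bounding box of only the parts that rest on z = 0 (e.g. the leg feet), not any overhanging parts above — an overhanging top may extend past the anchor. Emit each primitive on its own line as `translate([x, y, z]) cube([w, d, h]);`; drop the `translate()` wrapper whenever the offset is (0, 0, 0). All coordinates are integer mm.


translate([245, 125, 0]) cube([79, 79, 453]);
translate([245, 1385, 0]) cube([79, 79, 453]);
translate([2167, 125, 0]) cube([79, 79, 453]);
translate([2167, 1385, 0]) cube([79, 79, 453]);
translate([324, 125, 278]) cube([1843, 26, 139]);
translate([324, 1438, 278]) cube([1843, 26, 139]);
translate([245, 204, 278]) cube([26, 1181, 139]);
translate([2220, 204, 278]) cube([26, 1181, 139]);
translate([376, 125, 417]) cube([97, 1339, 18]);
translate([525, 125, 417]) cube([97, 1339, 18]);
translate([674, 125, 417]) cube([97, 1339, 18]);
translate([823, 125, 417]) cube([97, 1339, 18]);
translate([972, 125, 417]) cube([97, 1339, 18]);
translate([1121, 125, 417]) cube([97, 1339, 18]);
translate([1270, 125, 417]) cube([97, 1339, 18]);
translate([1419, 125, 417]) cube([97, 1339, 18]);
translate([1568, 125, 417]) cube([97, 1339, 18]);
translate([1717, 125, 417]) cube([97, 1339, 18]);
translate([1866, 125, 417]) cube([97, 1339, 18]);
translate([2015, 125, 417]) cube([97, 1339, 18]);


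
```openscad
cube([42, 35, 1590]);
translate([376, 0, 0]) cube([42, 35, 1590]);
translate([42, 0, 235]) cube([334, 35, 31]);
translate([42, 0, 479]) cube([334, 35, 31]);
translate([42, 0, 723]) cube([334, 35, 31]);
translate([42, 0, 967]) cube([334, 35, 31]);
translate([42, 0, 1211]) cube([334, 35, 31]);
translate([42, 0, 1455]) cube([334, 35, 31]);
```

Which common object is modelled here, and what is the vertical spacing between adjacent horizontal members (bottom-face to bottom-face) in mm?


A ladder. The rung spacing is 244 mm.

Two tall 42×35 posts with 6 short bars between them — a ladder. Adjacent rungs sit at z = 235 and z = 479, so the spacing is 479 − 235 = 244 mm.


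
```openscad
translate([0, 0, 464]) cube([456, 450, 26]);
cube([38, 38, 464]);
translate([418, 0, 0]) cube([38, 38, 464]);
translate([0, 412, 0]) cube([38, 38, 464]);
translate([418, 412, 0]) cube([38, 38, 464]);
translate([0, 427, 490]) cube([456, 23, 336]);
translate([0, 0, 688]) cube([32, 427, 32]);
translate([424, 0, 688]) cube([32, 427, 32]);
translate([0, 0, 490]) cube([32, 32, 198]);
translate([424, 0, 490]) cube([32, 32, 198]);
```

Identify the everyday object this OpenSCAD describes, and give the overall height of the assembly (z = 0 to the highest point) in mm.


A chair. The overall height is 826 mm.

A slab on four corner posts with a tall panel at the back — a chair. The seat slab sits at z = 464 with thickness 26, and the 336 mm backrest starts at the seat top, so the overall height is 464 + 26 + 336 = 826 mm.


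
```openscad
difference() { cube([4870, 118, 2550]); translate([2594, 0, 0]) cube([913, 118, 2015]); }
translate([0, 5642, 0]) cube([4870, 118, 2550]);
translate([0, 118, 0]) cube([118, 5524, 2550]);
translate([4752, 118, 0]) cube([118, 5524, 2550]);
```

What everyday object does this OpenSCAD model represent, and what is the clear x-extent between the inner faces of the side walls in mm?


A single room. The interior width is 4634 mm.

Four walls enclosing a rectangle with a door in the front wall — a room. Outside width 4870 minus two 118 mm walls gives 4634 mm.


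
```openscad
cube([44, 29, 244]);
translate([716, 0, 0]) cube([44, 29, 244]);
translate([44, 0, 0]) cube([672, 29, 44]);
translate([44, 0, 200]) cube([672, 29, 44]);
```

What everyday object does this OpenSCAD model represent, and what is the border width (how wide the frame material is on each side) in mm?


A picture frame. The border width is 44 mm.

Four thin pieces enclosing a rectangular opening — a picture frame. The two full-height stiles are 244 mm tall; the top rail sits at z = 200 and is 44 mm tall, so the border above the opening is 244 − 200 = 44 mm, matching the stile x-width.


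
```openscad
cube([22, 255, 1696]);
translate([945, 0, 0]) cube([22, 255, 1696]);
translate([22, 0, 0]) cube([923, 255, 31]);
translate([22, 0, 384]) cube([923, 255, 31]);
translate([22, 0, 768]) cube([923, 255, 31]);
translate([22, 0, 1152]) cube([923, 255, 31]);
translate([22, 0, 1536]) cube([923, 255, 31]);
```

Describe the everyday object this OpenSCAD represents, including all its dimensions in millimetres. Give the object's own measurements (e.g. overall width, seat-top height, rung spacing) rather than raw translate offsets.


An open bookshelf. Two side panels, each 22 mm thick, 255 mm deep and 1696 mm tall, stand 967 mm apart (outside-to-outside). Between them sit 5 shelves, each 31 mm thick and 255 mm deep, spanning the full gap between the sides. The bottom shelf rests on the floor (its underside at z = 0) and the clear gap between one shelf's top and the next shelf's underside is 353 mm.


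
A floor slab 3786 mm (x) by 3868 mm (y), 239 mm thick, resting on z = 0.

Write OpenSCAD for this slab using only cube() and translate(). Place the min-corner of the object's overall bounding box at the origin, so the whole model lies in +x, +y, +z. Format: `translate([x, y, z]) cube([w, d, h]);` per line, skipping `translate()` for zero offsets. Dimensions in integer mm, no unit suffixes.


cube([3786, 3868, 239]);


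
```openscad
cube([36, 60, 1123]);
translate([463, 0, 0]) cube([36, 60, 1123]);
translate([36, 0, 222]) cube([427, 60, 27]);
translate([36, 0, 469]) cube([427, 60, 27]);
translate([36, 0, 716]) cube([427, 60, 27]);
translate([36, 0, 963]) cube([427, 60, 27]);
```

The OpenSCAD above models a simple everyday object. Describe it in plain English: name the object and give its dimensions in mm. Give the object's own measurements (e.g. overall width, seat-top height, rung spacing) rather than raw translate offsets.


A straight ladder. Two 36×60 mm vertical rails, 1123 mm tall, stand 499 mm apart (outside-to-outside) with their front faces coplanar on the −y side. 4 rungs, each 60 mm deep and 27 mm tall, span between the inner faces of the rails, front faces flush with the rails. The lowest rung's underside is at z = 222 mm and rungs are spaced 247 mm apart (underside to underside).


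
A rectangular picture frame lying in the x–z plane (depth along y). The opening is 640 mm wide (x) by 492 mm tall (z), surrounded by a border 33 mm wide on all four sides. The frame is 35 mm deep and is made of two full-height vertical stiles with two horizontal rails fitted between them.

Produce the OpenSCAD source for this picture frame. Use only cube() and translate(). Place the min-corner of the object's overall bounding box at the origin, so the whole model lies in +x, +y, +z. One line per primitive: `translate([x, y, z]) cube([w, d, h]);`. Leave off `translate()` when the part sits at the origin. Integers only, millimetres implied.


cube([33, 35, 558]);
translate([673, 0, 0]) cube([33, 35, 558]);
translate([33, 0, 0]) cube([640, 35, 33]);
translate([33, 0, 525]) cube([640, 35, 33]);


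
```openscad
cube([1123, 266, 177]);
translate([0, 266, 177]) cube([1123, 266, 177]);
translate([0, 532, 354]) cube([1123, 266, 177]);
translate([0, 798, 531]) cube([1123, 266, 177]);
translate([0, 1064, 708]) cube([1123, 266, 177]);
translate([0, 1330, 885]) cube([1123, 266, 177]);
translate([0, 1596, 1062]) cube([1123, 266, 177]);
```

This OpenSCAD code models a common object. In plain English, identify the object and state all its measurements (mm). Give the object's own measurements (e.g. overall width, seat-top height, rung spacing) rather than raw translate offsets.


A straight staircase of 7 solid steps. Each step is 1123 mm wide (x), 266 mm deep (y, the going) and 177 mm tall (the rise). The first step rests on the floor; each subsequent step sits one going further in +y and one rise higher in +z, directly behind and above the previous step with no overlap.
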